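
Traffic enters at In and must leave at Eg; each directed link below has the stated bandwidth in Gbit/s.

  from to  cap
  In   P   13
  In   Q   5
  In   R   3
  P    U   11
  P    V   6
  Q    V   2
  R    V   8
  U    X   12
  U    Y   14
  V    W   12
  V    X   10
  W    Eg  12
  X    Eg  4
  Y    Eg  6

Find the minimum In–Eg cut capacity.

18

Augment In→P→U→X→Eg: bottleneck 4, flow now 4.
Augment In→P→U→Y→Eg: bottleneck 6, flow now 10.
Augment In→P→V→W→Eg: bottleneck 3, flow now 13.
Augment In→Q→V→W→Eg: bottleneck 2, flow now 15.
Augment In→R→V→W→Eg: bottleneck 3, flow now 18.
No augmenting path remains; maximum flow = 18.
By max-flow min-cut, the minimum cut capacity equals the max flow.
In the residual graph, reachable from In: {In, Q}.
Min-cut edges: In→P (13), In→R (3), Q→V (2); capacity 13 + 3 + 2 = 18.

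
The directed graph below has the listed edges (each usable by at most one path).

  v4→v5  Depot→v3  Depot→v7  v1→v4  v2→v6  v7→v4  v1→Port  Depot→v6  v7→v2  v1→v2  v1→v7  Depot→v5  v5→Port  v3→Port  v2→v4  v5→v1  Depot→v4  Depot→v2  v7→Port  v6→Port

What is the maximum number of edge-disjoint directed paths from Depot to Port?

5

Assign every edge capacity 1; by Menger, the answer equals the max flow.
Path Depot→v3→Port (+1); total 1.
Path Depot→v5→Port (+1); total 2.
Path Depot→v6→Port (+1); total 3.
Path Depot→v7→Port (+1); total 4.
Path Depot→v4→v5→v1→Port (+1); total 5.
No residual Depot→Port path; max flow = 5.
Certifying cut of size 5: {Depot→v3, Depot→v5, Depot→v7, v4→v5, v6→Port}.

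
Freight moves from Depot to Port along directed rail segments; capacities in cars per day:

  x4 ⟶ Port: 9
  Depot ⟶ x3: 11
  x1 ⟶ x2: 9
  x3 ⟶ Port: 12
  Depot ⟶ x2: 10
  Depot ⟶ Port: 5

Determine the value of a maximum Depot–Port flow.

Augment Depot→Port: bottleneck 5, flow now 5.
Augment Depot→x3→Port: bottleneck 11, flow now 16.
No augmenting path remains; maximum flow = 16.
In the residual graph, reachable from Depot: {Depot, x2}.
Min-cut edges: Depot→x3 (11), Depot→Port (5); capacity 11 + 5 = 16.
This cut is saturated, so no flow can exceed 16.

16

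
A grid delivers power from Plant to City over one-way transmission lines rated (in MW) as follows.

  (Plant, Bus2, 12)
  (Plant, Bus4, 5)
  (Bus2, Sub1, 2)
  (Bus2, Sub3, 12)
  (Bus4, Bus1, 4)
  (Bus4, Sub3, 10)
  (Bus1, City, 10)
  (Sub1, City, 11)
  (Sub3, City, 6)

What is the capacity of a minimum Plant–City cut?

Augment Plant→Bus2→Sub1→City: bottleneck 2, flow now 2.
Augment Plant→Bus2→Sub3→City: bottleneck 6, flow now 8.
Augment Plant→Bus4→Bus1→City: bottleneck 4, flow now 12.
No augmenting path remains; maximum flow = 12.
By max-flow min-cut, the minimum cut capacity equals the max flow.
In the residual graph, reachable from Plant: {Plant, Bus2, Bus4, Sub3}.
Min-cut edges: Bus2→Sub1 (2), Bus4→Bus1 (4), Sub3→City (6); capacity 2 + 4 + 6 = 12.

12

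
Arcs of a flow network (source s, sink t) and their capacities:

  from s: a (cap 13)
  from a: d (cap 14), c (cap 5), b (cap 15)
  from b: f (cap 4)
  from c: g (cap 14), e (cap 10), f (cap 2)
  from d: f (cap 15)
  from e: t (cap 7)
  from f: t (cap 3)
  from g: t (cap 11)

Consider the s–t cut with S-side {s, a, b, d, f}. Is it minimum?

Given cut capacity: 5 + 3 = 8.
Augment s→a→b→f→t: bottleneck 3, flow now 3.
Augment s→a→c→e→t: bottleneck 5, flow now 8.
No augmenting path remains; maximum flow = 8.
Cut capacity 8 equals the max flow, so it is a minimum cut.

Yes — it is a minimum cut (capacity 8).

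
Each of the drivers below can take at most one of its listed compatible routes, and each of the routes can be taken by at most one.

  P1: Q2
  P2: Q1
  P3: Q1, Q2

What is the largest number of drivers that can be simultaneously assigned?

Unit-capacity flow: source→left, listed edges, right→sink; max matching = max flow.
Augmenting path P1→Q2 (+1); matched 1.
Augmenting path P2→Q1 (+1); matched 2.
No augmenting path remains; maximum matching = 2.
König certificate: {Q1, Q2} is a vertex cover of size 2 (every listed pair touches it), so no matching can be larger.

2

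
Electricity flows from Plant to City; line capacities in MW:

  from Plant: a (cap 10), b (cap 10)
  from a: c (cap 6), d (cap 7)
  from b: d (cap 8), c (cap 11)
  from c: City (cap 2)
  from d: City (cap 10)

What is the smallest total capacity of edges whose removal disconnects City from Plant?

12

Augment Plant→a→c→City: bottleneck 2, flow now 2.
Augment Plant→a→d→City: bottleneck 7, flow now 9.
Augment Plant→b→d→City: bottleneck 3, flow now 12.
No augmenting path remains; maximum flow = 12.
By max-flow min-cut, the minimum cut capacity equals the max flow.
In the residual graph, reachable from Plant: {Plant, a, b, c, d}.
Min-cut edges: c→City (2), d→City (10); capacity 2 + 10 = 12.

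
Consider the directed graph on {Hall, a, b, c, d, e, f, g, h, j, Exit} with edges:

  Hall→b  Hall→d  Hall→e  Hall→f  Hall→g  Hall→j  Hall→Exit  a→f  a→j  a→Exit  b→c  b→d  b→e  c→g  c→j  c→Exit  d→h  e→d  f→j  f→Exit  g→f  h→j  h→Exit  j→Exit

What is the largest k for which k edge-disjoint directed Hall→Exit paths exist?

Assign every edge capacity 1; by Menger, the answer equals the max flow.
Path Hall→Exit (+1); total 1.
Path Hall→f→Exit (+1); total 2.
Path Hall→j→Exit (+1); total 3.
Path Hall→b→c→Exit (+1); total 4.
Path Hall→d→h→Exit (+1); total 5.
No residual Hall→Exit path; max flow = 5.
Certifying cut of size 5: {Hall→Exit, Hall→b, d→h, f→Exit, j→Exit}.

5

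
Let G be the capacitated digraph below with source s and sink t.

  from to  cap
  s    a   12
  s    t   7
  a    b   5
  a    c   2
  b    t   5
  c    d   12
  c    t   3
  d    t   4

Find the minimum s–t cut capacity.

14

Augment s→t: bottleneck 7, flow now 7.
Augment s→a→b→t: bottleneck 5, flow now 12.
Augment s→a→c→t: bottleneck 2, flow now 14.
No augmenting path remains; maximum flow = 14.
By max-flow min-cut, the minimum cut capacity equals the max flow.
In the residual graph, reachable from s: {s, a}.
Min-cut edges: s→t (7), a→b (5), a→c (2); capacity 7 + 5 + 2 = 14.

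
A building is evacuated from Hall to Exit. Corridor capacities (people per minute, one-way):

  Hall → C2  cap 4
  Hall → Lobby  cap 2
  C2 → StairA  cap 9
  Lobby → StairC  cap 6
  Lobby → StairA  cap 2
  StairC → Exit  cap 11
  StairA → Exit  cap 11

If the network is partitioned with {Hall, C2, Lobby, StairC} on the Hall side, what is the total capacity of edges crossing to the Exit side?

Edges leaving {Hall, C2, Lobby, StairC}: C2→StairA (9), Lobby→StairA (2), StairC→Exit (11).
Cut capacity = 9 + 2 + 11 = 22.

22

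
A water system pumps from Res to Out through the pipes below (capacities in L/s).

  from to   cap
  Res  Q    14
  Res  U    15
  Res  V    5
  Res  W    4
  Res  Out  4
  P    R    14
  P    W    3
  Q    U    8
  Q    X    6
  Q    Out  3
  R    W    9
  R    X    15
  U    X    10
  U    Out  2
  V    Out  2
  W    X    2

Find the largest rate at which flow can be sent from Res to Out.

11

Augment Res→Out: bottleneck 4, flow now 4.
Augment Res→Q→Out: bottleneck 3, flow now 7.
Augment Res→U→Out: bottleneck 2, flow now 9.
Augment Res→V→Out: bottleneck 2, flow now 11.
No augmenting path remains; maximum flow = 11.
In the residual graph, reachable from Res: {Res, Q, U, V, W, X}.
Min-cut edges: Res→Out (4), Q→Out (3), U→Out (2), V→Out (2); capacity 4 + 3 + 2 + 2 = 11.
This cut is saturated, so no flow can exceed 11.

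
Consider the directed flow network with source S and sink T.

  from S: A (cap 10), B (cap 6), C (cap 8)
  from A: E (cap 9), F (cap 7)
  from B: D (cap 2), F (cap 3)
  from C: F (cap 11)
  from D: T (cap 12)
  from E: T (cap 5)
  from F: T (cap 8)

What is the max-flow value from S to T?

15

Augment S→A→E→T: bottleneck 5, flow now 5.
Augment S→A→F→T: bottleneck 5, flow now 10.
Augment S→B→D→T: bottleneck 2, flow now 12.
Augment S→B→F→T: bottleneck 3, flow now 15.
No augmenting path remains; maximum flow = 15.
In the residual graph, reachable from S: {S, A, B, C, E, F}.
Min-cut edges: B→D (2), E→T (5), F→T (8); capacity 2 + 5 + 8 = 15.
This cut is saturated, so no flow can exceed 15.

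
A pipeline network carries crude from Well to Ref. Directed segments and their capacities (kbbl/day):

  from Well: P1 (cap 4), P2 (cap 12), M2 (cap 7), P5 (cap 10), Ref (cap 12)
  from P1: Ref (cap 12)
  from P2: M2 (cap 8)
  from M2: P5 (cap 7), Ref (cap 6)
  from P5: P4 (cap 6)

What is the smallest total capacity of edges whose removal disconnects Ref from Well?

22

Augment Well→Ref: bottleneck 12, flow now 12.
Augment Well→P1→Ref: bottleneck 4, flow now 16.
Augment Well→M2→Ref: bottleneck 6, flow now 22.
No augmenting path remains; maximum flow = 22.
By max-flow min-cut, the minimum cut capacity equals the max flow.
In the residual graph, reachable from Well: {Well, P2, M2, P5, P4}.
Min-cut edges: Well→P1 (4), Well→Ref (12), M2→Ref (6); capacity 4 + 12 + 6 = 22.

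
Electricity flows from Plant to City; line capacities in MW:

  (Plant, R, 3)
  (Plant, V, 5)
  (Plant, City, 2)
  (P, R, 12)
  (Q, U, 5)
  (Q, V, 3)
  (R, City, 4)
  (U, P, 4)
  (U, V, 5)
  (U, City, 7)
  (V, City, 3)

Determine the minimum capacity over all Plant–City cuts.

Augment Plant→City: bottleneck 2, flow now 2.
Augment Plant→R→City: bottleneck 3, flow now 5.
Augment Plant→V→City: bottleneck 3, flow now 8.
No augmenting path remains; maximum flow = 8.
By max-flow min-cut, the minimum cut capacity equals the max flow.
In the residual graph, reachable from Plant: {Plant, V}.
Min-cut edges: Plant→R (3), Plant→City (2), V→City (3); capacity 3 + 2 + 3 = 8.

8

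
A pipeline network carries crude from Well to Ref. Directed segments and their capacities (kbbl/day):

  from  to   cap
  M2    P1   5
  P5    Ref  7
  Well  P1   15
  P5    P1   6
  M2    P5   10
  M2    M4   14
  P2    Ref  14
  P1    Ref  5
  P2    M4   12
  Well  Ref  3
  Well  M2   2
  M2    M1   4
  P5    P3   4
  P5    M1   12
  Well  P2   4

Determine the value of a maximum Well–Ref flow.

Augment Well→Ref: bottleneck 3, flow now 3.
Augment Well→P1→Ref: bottleneck 5, flow now 8.
Augment Well→P2→Ref: bottleneck 4, flow now 12.
Augment Well→M2→P5→Ref: bottleneck 2, flow now 14.
No augmenting path remains; maximum flow = 14.
In the residual graph, reachable from Well: {Well, P1}.
Min-cut edges: Well→M2 (2), Well→P2 (4), Well→Ref (3), P1→Ref (5); capacity 2 + 4 + 3 + 5 = 14.
This cut is saturated, so no flow can exceed 14.

14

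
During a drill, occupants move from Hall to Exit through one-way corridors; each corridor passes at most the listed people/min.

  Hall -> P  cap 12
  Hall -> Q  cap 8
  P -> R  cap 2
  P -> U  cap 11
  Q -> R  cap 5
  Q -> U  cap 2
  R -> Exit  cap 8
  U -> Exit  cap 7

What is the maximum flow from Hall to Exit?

Augment Hall→P→R→Exit: bottleneck 2, flow now 2.
Augment Hall→P→U→Exit: bottleneck 7, flow now 9.
Augment Hall→Q→R→Exit: bottleneck 5, flow now 14.
No augmenting path remains; maximum flow = 14.
In the residual graph, reachable from Hall: {Hall, P, Q, U}.
Min-cut edges: P→R (2), Q→R (5), U→Exit (7); capacity 2 + 5 + 7 = 14.
This cut is saturated, so no flow can exceed 14.

14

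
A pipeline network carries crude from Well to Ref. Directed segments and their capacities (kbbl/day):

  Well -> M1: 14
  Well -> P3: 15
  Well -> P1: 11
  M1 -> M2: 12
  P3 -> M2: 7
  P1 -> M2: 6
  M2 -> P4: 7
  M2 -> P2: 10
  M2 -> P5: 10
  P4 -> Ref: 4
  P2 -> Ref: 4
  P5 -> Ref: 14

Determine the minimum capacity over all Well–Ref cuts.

18

Augment Well→M1→M2→P4→Ref: bottleneck 4, flow now 4.
Augment Well→M1→M2→P2→Ref: bottleneck 4, flow now 8.
Augment Well→M1→M2→P5→Ref: bottleneck 4, flow now 12.
Augment Well→P3→M2→P5→Ref: bottleneck 6, flow now 18.
No augmenting path remains; maximum flow = 18.
By max-flow min-cut, the minimum cut capacity equals the max flow.
In the residual graph, reachable from Well: {Well, M1, P3, P1, M2, P4, P2}.
Min-cut edges: M2→P5 (10), P4→Ref (4), P2→Ref (4); capacity 10 + 4 + 4 = 18.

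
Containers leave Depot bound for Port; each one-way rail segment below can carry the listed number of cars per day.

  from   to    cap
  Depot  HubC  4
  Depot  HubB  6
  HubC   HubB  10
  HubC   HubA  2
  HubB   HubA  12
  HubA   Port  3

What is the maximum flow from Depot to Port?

3

Augment Depot→HubC→HubA→Port: bottleneck 2, flow now 2.
Augment Depot→HubB→HubA→Port: bottleneck 1, flow now 3.
No augmenting path remains; maximum flow = 3.
In the residual graph, reachable from Depot: {Depot, HubC, HubB, HubA}.
Min-cut edges: HubA→Port (3); capacity 3 = 3.
This cut is saturated, so no flow can exceed 3.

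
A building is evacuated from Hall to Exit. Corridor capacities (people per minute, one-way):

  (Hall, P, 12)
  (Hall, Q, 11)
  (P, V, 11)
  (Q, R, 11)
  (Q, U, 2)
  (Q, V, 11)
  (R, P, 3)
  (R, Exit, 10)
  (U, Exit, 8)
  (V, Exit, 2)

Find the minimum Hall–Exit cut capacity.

13

Augment Hall→P→V→Exit: bottleneck 2, flow now 2.
Augment Hall→Q→R→Exit: bottleneck 10, flow now 12.
Augment Hall→Q→U→Exit: bottleneck 1, flow now 13.
No augmenting path remains; maximum flow = 13.
By max-flow min-cut, the minimum cut capacity equals the max flow.
In the residual graph, reachable from Hall: {Hall, P, V}.
Min-cut edges: Hall→Q (11), V→Exit (2); capacity 11 + 2 = 13.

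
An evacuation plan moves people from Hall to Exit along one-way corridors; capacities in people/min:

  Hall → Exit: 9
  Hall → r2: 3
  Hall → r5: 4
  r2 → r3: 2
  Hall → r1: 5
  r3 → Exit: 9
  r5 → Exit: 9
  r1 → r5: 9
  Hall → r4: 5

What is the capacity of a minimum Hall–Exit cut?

Augment Hall→Exit: bottleneck 9, flow now 9.
Augment Hall→r5→Exit: bottleneck 4, flow now 13.
Augment Hall→r1→r5→Exit: bottleneck 5, flow now 18.
Augment Hall→r2→r3→Exit: bottleneck 2, flow now 20.
No augmenting path remains; maximum flow = 20.
By max-flow min-cut, the minimum cut capacity equals the max flow.
In the residual graph, reachable from Hall: {Hall, r2, r4}.
Min-cut edges: Hall→r1 (5), Hall→r5 (4), Hall→Exit (9), r2→r3 (2); capacity 5 + 4 + 9 + 2 = 20.

20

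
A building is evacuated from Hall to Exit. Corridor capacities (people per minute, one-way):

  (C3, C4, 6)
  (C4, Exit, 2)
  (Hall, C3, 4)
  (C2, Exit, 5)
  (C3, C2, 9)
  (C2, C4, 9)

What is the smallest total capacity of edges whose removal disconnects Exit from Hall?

Augment Hall→C3→C4→Exit: bottleneck 2, flow now 2.
Augment Hall→C3→C2→Exit: bottleneck 2, flow now 4.
No augmenting path remains; maximum flow = 4.
By max-flow min-cut, the minimum cut capacity equals the max flow.
In the residual graph, reachable from Hall: {Hall}.
Min-cut edges: Hall→C3 (4); capacity 4 = 4.

4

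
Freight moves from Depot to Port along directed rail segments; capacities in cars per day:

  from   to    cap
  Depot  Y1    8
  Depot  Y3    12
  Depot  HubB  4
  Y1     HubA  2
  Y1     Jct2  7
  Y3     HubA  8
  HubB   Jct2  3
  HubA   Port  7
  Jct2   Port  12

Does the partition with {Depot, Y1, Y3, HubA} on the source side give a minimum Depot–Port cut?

No — its capacity is 18, but the minimum cut has capacity 17.

Given cut capacity: 4 + 7 + 7 = 18.
Augment Depot→Y1→HubA→Port: bottleneck 2, flow now 2.
Augment Depot→Y1→Jct2→Port: bottleneck 6, flow now 8.
Augment Depot→Y3→HubA→Port: bottleneck 5, flow now 13.
Augment Depot→HubB→Jct2→Port: bottleneck 3, flow now 16.
Augment Depot→Y3→HubA→Y1→Jct2→Port: bottleneck 1, flow now 17. (uses reverse residual edge)
No augmenting path remains; maximum flow = 17.
In the residual graph, reachable from Depot: {Depot, Y1, Y3, HubB, HubA}.
Min-cut edges: Y1→Jct2 (7), HubB→Jct2 (3), HubA→Port (7); capacity 7 + 3 + 7 = 17.
Cut capacity 18 exceeds the max flow 17, so it is not minimum.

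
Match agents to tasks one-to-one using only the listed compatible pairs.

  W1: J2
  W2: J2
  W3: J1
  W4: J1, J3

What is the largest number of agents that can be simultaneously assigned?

Unit-capacity flow: source→left, listed edges, right→sink; max matching = max flow.
Augmenting path W1→J2 (+1); matched 1.
Augmenting path W3→J1 (+1); matched 2.
Augmenting path W4→J3 (+1); matched 3.
No augmenting path remains; maximum matching = 3.
König certificate: {W3, W4, J2} is a vertex cover of size 3 (every listed pair touches it), so no matching can be larger.

3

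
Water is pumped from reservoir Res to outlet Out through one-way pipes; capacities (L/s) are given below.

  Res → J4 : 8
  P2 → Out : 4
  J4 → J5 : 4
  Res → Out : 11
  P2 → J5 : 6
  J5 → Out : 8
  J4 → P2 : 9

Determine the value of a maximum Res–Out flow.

Augment Res→Out: bottleneck 11, flow now 11.
Augment Res→J4→P2→Out: bottleneck 4, flow now 15.
Augment Res→J4→J5→Out: bottleneck 4, flow now 19.
No augmenting path remains; maximum flow = 19.
In the residual graph, reachable from Res: {Res}.
Min-cut edges: Res→J4 (8), Res→Out (11); capacity 8 + 11 = 19.
This cut is saturated, so no flow can exceed 19.

19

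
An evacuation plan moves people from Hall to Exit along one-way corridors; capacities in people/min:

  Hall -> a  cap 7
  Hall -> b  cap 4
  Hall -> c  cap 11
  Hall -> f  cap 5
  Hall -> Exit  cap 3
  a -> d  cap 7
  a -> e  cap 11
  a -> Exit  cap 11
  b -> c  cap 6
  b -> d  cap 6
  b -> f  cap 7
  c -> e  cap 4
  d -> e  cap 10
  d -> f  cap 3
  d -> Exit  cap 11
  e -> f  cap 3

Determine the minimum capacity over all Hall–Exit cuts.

Augment Hall→Exit: bottleneck 3, flow now 3.
Augment Hall→a→Exit: bottleneck 7, flow now 10.
Augment Hall→b→d→Exit: bottleneck 4, flow now 14.
No augmenting path remains; maximum flow = 14.
By max-flow min-cut, the minimum cut capacity equals the max flow.
In the residual graph, reachable from Hall: {Hall, c, e, f}.
Min-cut edges: Hall→a (7), Hall→b (4), Hall→Exit (3); capacity 7 + 4 + 3 = 14.

14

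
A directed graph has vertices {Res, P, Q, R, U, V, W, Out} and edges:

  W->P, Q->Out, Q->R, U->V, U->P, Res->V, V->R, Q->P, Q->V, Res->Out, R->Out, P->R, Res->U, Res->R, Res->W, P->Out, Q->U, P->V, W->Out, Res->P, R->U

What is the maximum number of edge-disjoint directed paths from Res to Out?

4

Assign every edge capacity 1; by Menger, the answer equals the max flow.
Path Res→Out (+1); total 1.
Path Res→P→Out (+1); total 2.
Path Res→R→Out (+1); total 3.
Path Res→W→Out (+1); total 4.
No residual Res→Out path; max flow = 4.
Certifying cut of size 4: {P→Out, R→Out, Res→Out, Res→W}.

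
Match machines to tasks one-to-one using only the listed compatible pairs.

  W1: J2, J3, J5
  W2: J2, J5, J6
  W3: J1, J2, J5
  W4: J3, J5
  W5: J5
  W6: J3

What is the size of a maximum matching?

5

Unit-capacity flow: source→left, listed edges, right→sink; max matching = max flow.
Augmenting path W1→J2 (+1); matched 1.
Augmenting path W2→J5 (+1); matched 2.
Augmenting path W3→J1 (+1); matched 3.
Augmenting path W4→J3 (+1); matched 4.
Augmenting path W5→J5→W2→J6 (+1); matched 5.
No augmenting path remains; maximum matching = 5.
König certificate: {W1, W2, W3, J3, J5} is a vertex cover of size 5 (every listed pair touches it), so no matching can be larger.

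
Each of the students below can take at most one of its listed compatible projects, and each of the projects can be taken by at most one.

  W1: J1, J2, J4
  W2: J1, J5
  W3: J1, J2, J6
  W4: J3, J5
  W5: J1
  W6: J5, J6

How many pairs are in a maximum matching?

6

Unit-capacity flow: source→left, listed edges, right→sink; max matching = max flow.
Augmenting path W1→J1 (+1); matched 1.
Augmenting path W2→J5 (+1); matched 2.
Augmenting path W3→J2 (+1); matched 3.
Augmenting path W4→J3 (+1); matched 4.
Augmenting path W6→J6 (+1); matched 5.
Augmenting path W5→J1→W1→J4 (+1); matched 6.
No augmenting path remains; maximum matching = 6.
König certificate: {W1, W2, W3, W4, W5, W6} is a vertex cover of size 6 (every listed pair touches it), so no matching can be larger.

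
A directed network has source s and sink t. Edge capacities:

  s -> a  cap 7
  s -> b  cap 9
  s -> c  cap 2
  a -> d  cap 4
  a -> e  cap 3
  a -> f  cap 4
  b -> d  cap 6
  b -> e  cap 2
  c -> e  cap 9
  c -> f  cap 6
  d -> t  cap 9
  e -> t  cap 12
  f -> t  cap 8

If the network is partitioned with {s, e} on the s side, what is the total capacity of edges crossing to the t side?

Edges leaving {s, e}: s→a (7), s→b (9), s→c (2), e→t (12).
Cut capacity = 7 + 9 + 2 + 12 = 30.

30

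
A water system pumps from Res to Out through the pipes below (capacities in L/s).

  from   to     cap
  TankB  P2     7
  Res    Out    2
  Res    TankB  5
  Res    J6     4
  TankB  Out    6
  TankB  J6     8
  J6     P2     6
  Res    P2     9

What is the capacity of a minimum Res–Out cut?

7

Augment Res→Out: bottleneck 2, flow now 2.
Augment Res→TankB→Out: bottleneck 5, flow now 7.
No augmenting path remains; maximum flow = 7.
By max-flow min-cut, the minimum cut capacity equals the max flow.
In the residual graph, reachable from Res: {Res, J6, P2}.
Min-cut edges: Res→TankB (5), Res→Out (2); capacity 5 + 2 = 7.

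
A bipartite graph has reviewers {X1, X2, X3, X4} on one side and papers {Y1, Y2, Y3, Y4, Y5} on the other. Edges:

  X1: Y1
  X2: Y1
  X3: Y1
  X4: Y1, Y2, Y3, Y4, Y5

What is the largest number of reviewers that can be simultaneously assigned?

2

Unit-capacity flow: source→left, listed edges, right→sink; max matching = max flow.
Augmenting path X1→Y1 (+1); matched 1.
Augmenting path X4→Y2 (+1); matched 2.
No augmenting path remains; maximum matching = 2.
König certificate: {X4, Y1} is a vertex cover of size 2 (every listed pair touches it), so no matching can be larger.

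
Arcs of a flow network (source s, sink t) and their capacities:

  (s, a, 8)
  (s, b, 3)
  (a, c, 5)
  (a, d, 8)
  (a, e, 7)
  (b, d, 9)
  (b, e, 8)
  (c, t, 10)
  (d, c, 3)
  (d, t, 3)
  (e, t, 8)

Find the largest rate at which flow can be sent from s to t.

11

Augment s→a→c→t: bottleneck 5, flow now 5.
Augment s→a→d→t: bottleneck 3, flow now 8.
Augment s→b→e→t: bottleneck 3, flow now 11.
No augmenting path remains; maximum flow = 11.
In the residual graph, reachable from s: {s}.
Min-cut edges: s→a (8), s→b (3); capacity 8 + 3 = 11.
This cut is saturated, so no flow can exceed 11.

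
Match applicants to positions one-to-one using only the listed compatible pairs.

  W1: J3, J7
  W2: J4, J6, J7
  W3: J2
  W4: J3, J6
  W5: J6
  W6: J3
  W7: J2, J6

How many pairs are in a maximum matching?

5

Unit-capacity flow: source→left, listed edges, right→sink; max matching = max flow.
Augmenting path W1→J3 (+1); matched 1.
Augmenting path W2→J4 (+1); matched 2.
Augmenting path W3→J2 (+1); matched 3.
Augmenting path W4→J6 (+1); matched 4.
Augmenting path W6→J3→W1→J7 (+1); matched 5.
No augmenting path remains; maximum matching = 5.
König certificate: {W1, W2, J2, J3, J6} is a vertex cover of size 5 (every listed pair touches it), so no matching can be larger.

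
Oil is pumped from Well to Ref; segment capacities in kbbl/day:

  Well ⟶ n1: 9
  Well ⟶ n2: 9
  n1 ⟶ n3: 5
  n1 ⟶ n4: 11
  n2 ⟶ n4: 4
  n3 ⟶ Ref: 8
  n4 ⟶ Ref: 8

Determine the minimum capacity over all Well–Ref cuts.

13

Augment Well→n1→n3→Ref: bottleneck 5, flow now 5.
Augment Well→n1→n4→Ref: bottleneck 4, flow now 9.
Augment Well→n2→n4→Ref: bottleneck 4, flow now 13.
No augmenting path remains; maximum flow = 13.
By max-flow min-cut, the minimum cut capacity equals the max flow.
In the residual graph, reachable from Well: {Well, n2}.
Min-cut edges: Well→n1 (9), n2→n4 (4); capacity 9 + 4 = 13.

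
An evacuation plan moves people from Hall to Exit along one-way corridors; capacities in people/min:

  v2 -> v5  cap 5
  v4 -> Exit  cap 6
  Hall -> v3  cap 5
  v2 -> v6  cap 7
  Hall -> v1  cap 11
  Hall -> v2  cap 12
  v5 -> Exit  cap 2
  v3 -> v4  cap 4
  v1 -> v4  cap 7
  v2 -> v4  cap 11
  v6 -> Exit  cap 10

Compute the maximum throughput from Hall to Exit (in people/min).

Augment Hall→v1→v4→Exit: bottleneck 6, flow now 6.
Augment Hall→v2→v5→Exit: bottleneck 2, flow now 8.
Augment Hall→v2→v6→Exit: bottleneck 7, flow now 15.
No augmenting path remains; maximum flow = 15.
In the residual graph, reachable from Hall: {Hall, v1, v2, v3, v4, v5}.
Min-cut edges: v2→v6 (7), v4→Exit (6), v5→Exit (2); capacity 7 + 6 + 2 = 15.
This cut is saturated, so no flow can exceed 15.

15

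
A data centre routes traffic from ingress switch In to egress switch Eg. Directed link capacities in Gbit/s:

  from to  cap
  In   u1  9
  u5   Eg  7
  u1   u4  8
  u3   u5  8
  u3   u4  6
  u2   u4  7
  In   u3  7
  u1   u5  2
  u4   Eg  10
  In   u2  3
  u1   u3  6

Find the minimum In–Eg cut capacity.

17

Augment In→u1→u4→Eg: bottleneck 8, flow now 8.
Augment In→u1→u5→Eg: bottleneck 1, flow now 9.
Augment In→u2→u4→Eg: bottleneck 2, flow now 11.
Augment In→u3→u5→Eg: bottleneck 6, flow now 17.
No augmenting path remains; maximum flow = 17.
By max-flow min-cut, the minimum cut capacity equals the max flow.
In the residual graph, reachable from In: {In, u1, u2, u3, u4, u5}.
Min-cut edges: u4→Eg (10), u5→Eg (7); capacity 10 + 7 = 17.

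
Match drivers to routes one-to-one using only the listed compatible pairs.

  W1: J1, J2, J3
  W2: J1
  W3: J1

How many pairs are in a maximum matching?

Unit-capacity flow: source→left, listed edges, right→sink; max matching = max flow.
Augmenting path W1→J1 (+1); matched 1.
Augmenting path W2→J1→W1→J2 (+1); matched 2.
No augmenting path remains; maximum matching = 2.
König certificate: {W1, J1} is a vertex cover of size 2 (every listed pair touches it), so no matching can be larger.

2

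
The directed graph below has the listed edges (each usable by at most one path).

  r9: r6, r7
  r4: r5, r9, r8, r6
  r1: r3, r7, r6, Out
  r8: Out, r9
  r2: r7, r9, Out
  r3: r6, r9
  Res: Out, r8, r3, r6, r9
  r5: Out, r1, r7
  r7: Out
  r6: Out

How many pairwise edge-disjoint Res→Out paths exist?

4

Assign every edge capacity 1; by Menger, the answer equals the max flow.
Path Res→Out (+1); total 1.
Path Res→r6→Out (+1); total 2.
Path Res→r8→Out (+1); total 3.
Path Res→r9→r7→Out (+1); total 4.
No residual Res→Out path; max flow = 4.
Certifying cut of size 4: {Res→Out, Res→r8, r6→Out, r9→r7}.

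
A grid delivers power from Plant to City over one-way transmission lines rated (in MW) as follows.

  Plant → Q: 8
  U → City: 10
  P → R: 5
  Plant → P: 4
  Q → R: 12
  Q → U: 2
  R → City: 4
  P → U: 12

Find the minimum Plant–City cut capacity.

10

Augment Plant→P→R→City: bottleneck 4, flow now 4.
Augment Plant→Q→U→City: bottleneck 2, flow now 6.
Augment Plant→Q→R→P→U→City: bottleneck 4, flow now 10. (uses reverse residual edge)
No augmenting path remains; maximum flow = 10.
By max-flow min-cut, the minimum cut capacity equals the max flow.
In the residual graph, reachable from Plant: {Plant, Q, R}.
Min-cut edges: Plant→P (4), Q→U (2), R→City (4); capacity 4 + 2 + 4 = 10.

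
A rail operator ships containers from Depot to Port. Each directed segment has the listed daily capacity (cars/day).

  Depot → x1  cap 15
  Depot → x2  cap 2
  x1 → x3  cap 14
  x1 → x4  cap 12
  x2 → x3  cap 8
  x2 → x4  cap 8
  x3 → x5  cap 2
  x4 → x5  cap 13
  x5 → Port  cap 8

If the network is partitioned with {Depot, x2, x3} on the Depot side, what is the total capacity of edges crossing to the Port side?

25

Edges leaving {Depot, x2, x3}: Depot→x1 (15), x2→x4 (8), x3→x5 (2).
Cut capacity = 15 + 8 + 2 = 25.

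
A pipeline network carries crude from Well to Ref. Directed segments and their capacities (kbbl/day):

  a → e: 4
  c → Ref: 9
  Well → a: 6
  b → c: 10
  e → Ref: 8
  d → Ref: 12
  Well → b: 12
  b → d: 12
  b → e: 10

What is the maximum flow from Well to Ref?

16

Augment Well→a→e→Ref: bottleneck 4, flow now 4.
Augment Well→b→c→Ref: bottleneck 9, flow now 13.
Augment Well→b→d→Ref: bottleneck 3, flow now 16.
No augmenting path remains; maximum flow = 16.
In the residual graph, reachable from Well: {Well, a}.
Min-cut edges: Well→b (12), a→e (4); capacity 12 + 4 = 16.
This cut is saturated, so no flow can exceed 16.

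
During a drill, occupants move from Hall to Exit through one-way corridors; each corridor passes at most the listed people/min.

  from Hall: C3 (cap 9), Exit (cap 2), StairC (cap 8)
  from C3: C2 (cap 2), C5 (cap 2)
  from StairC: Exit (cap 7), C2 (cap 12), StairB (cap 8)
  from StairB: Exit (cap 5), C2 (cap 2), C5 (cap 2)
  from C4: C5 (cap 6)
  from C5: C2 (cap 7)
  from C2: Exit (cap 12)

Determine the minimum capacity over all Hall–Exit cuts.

Augment Hall→Exit: bottleneck 2, flow now 2.
Augment Hall→StairC→Exit: bottleneck 7, flow now 9.
Augment Hall→C3→C2→Exit: bottleneck 2, flow now 11.
Augment Hall→StairC→StairB→Exit: bottleneck 1, flow now 12.
Augment Hall→C3→C5→C2→Exit: bottleneck 2, flow now 14.
No augmenting path remains; maximum flow = 14.
By max-flow min-cut, the minimum cut capacity equals the max flow.
In the residual graph, reachable from Hall: {Hall, C3}.
Min-cut edges: Hall→StairC (8), Hall→Exit (2), C3→C5 (2), C3→C2 (2); capacity 8 + 2 + 2 + 2 = 14.

14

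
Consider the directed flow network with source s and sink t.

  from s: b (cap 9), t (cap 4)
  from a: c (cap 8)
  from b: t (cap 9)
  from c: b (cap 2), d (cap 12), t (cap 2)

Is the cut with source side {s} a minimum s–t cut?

Given cut capacity: 9 + 4 = 13.
Augment s→t: bottleneck 4, flow now 4.
Augment s→b→t: bottleneck 9, flow now 13.
No augmenting path remains; maximum flow = 13.
Cut capacity 13 equals the max flow, so it is a minimum cut.

Yes — it is a minimum cut (capacity 13).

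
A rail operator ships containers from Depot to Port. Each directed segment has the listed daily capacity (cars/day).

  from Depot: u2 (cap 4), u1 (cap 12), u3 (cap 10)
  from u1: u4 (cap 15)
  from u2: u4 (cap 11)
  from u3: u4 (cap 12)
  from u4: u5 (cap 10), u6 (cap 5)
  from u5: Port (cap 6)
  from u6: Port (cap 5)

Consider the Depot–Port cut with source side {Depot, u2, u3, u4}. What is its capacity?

Edges leaving {Depot, u2, u3, u4}: Depot→u1 (12), u4→u5 (10), u4→u6 (5).
Cut capacity = 12 + 10 + 5 = 27.

27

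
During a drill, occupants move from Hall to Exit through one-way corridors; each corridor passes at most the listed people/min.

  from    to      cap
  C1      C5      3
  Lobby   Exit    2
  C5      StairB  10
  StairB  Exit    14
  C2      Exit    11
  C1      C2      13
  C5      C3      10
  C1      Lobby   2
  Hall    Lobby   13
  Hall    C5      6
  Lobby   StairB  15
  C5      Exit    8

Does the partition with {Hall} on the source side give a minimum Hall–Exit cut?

Given cut capacity: 13 + 6 = 19.
Augment Hall→Lobby→Exit: bottleneck 2, flow now 2.
Augment Hall→C5→Exit: bottleneck 6, flow now 8.
Augment Hall→Lobby→StairB→Exit: bottleneck 11, flow now 19.
No augmenting path remains; maximum flow = 19.
Cut capacity 19 equals the max flow, so it is a minimum cut.

Yes — it is a minimum cut (capacity 19).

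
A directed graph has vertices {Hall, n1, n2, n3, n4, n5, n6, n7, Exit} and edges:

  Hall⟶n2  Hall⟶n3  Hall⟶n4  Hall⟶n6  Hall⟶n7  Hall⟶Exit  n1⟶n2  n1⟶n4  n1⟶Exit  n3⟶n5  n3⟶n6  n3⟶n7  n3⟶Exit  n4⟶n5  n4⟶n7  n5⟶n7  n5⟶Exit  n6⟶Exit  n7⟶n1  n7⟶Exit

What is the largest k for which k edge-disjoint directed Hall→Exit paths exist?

Assign every edge capacity 1; by Menger, the answer equals the max flow.
Path Hall→Exit (+1); total 1.
Path Hall→n3→Exit (+1); total 2.
Path Hall→n6→Exit (+1); total 3.
Path Hall→n7→Exit (+1); total 4.
Path Hall→n4→n5→Exit (+1); total 5.
No residual Hall→Exit path; max flow = 5.
Certifying cut of size 5: {Hall→Exit, Hall→n3, Hall→n4, Hall→n6, Hall→n7}.

5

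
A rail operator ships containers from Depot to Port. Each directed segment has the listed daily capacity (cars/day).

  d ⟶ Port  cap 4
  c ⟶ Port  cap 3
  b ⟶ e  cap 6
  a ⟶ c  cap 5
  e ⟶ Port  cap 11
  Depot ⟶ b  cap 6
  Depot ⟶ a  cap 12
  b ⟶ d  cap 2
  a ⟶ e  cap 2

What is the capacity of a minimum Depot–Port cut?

11

Augment Depot→a→c→Port: bottleneck 3, flow now 3.
Augment Depot→a→e→Port: bottleneck 2, flow now 5.
Augment Depot→b→d→Port: bottleneck 2, flow now 7.
Augment Depot→b→e→Port: bottleneck 4, flow now 11.
No augmenting path remains; maximum flow = 11.
By max-flow min-cut, the minimum cut capacity equals the max flow.
In the residual graph, reachable from Depot: {Depot, a, c}.
Min-cut edges: Depot→b (6), a→e (2), c→Port (3); capacity 6 + 2 + 3 = 11.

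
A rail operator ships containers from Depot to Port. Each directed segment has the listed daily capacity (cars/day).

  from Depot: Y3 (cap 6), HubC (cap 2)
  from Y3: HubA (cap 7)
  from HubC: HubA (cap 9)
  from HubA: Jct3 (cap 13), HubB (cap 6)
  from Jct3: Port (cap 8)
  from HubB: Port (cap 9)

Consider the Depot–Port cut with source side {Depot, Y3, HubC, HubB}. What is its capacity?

25

Edges leaving {Depot, Y3, HubC, HubB}: Y3→HubA (7), HubC→HubA (9), HubB→Port (9).
Cut capacity = 7 + 9 + 9 = 25.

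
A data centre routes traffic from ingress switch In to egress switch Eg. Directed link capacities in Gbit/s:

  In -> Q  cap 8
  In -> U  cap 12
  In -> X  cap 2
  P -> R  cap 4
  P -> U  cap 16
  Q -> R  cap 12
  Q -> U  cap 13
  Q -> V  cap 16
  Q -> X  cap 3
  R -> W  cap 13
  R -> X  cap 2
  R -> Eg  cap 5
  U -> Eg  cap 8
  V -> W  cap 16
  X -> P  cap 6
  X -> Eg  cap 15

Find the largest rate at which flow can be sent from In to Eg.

18

Augment In→U→Eg: bottleneck 8, flow now 8.
Augment In→X→Eg: bottleneck 2, flow now 10.
Augment In→Q→R→Eg: bottleneck 5, flow now 15.
Augment In→Q→X→Eg: bottleneck 3, flow now 18.
No augmenting path remains; maximum flow = 18.
In the residual graph, reachable from In: {In, U}.
Min-cut edges: In→Q (8), In→X (2), U→Eg (8); capacity 8 + 2 + 8 = 18.
This cut is saturated, so no flow can exceed 18.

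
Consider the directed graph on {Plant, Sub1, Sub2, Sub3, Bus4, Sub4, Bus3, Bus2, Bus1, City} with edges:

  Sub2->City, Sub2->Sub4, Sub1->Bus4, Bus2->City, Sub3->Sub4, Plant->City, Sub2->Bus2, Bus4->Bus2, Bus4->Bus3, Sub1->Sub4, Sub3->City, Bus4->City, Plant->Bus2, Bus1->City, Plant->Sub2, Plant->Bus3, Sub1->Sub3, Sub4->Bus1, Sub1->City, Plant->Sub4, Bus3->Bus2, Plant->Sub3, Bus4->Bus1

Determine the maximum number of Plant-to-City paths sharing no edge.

Assign every edge capacity 1; by Menger, the answer equals the max flow.
Path Plant→City (+1); total 1.
Path Plant→Sub2→City (+1); total 2.
Path Plant→Sub3→City (+1); total 3.
Path Plant→Bus2→City (+1); total 4.
Path Plant→Sub4→Bus1→City (+1); total 5.
No residual Plant→City path; max flow = 5.
Certifying cut of size 5: {Bus2→City, Plant→City, Plant→Sub2, Plant→Sub3, Plant→Sub4}.

5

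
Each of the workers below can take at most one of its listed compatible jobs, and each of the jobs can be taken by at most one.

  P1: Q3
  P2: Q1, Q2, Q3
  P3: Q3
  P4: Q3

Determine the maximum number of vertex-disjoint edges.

2

Unit-capacity flow: source→left, listed edges, right→sink; max matching = max flow.
Augmenting path P1→Q3 (+1); matched 1.
Augmenting path P2→Q1 (+1); matched 2.
No augmenting path remains; maximum matching = 2.
König certificate: {P2, Q3} is a vertex cover of size 2 (every listed pair touches it), so no matching can be larger.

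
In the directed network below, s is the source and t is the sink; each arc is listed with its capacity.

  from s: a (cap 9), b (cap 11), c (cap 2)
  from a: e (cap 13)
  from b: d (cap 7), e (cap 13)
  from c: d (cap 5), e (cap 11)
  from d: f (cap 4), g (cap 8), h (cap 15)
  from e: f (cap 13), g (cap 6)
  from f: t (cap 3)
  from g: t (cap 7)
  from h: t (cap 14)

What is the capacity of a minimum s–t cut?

Augment s→a→e→f→t: bottleneck 3, flow now 3.
Augment s→a→e→g→t: bottleneck 6, flow now 9.
Augment s→b→d→g→t: bottleneck 1, flow now 10.
Augment s→b→d→h→t: bottleneck 6, flow now 16.
Augment s→c→d→h→t: bottleneck 2, flow now 18.
No augmenting path remains; maximum flow = 18.
By max-flow min-cut, the minimum cut capacity equals the max flow.
In the residual graph, reachable from s: {s, a, b, e, f}.
Min-cut edges: s→c (2), b→d (7), e→g (6), f→t (3); capacity 2 + 7 + 6 + 3 = 18.

18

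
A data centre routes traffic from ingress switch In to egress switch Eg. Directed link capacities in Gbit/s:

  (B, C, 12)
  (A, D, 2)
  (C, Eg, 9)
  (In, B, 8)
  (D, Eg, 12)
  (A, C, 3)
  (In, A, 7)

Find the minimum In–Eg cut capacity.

Augment In→A→C→Eg: bottleneck 3, flow now 3.
Augment In→A→D→Eg: bottleneck 2, flow now 5.
Augment In→B→C→Eg: bottleneck 6, flow now 11.
No augmenting path remains; maximum flow = 11.
By max-flow min-cut, the minimum cut capacity equals the max flow.
In the residual graph, reachable from In: {In, A, B, C}.
Min-cut edges: A→D (2), C→Eg (9); capacity 2 + 9 = 11.

11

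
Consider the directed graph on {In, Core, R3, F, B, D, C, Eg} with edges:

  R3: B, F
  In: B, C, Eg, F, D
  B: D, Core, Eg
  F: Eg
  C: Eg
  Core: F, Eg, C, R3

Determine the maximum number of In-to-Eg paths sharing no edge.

Assign every edge capacity 1; by Menger, the answer equals the max flow.
Path In→Eg (+1); total 1.
Path In→F→Eg (+1); total 2.
Path In→B→Eg (+1); total 3.
Path In→C→Eg (+1); total 4.
No residual In→Eg path; max flow = 4.
Certifying cut of size 4: {In→B, In→C, In→Eg, In→F}.

4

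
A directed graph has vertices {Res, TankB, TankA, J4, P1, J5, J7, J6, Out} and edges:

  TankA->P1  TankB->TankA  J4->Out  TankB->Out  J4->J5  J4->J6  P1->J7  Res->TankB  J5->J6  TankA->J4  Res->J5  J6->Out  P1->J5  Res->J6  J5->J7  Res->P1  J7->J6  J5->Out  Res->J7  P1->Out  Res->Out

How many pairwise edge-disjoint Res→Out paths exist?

5

Assign every edge capacity 1; by Menger, the answer equals the max flow.
Path Res→Out (+1); total 1.
Path Res→TankB→Out (+1); total 2.
Path Res→P1→Out (+1); total 3.
Path Res→J5→Out (+1); total 4.
Path Res→J6→Out (+1); total 5.
No residual Res→Out path; max flow = 5.
Certifying cut of size 5: {J6→Out, Res→J5, Res→Out, Res→P1, Res→TankB}.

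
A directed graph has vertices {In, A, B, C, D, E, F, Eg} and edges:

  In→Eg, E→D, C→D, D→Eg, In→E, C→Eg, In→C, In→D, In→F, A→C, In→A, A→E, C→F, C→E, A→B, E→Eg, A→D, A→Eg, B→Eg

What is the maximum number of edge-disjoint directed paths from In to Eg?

Assign every edge capacity 1; by Menger, the answer equals the max flow.
Path In→Eg (+1); total 1.
Path In→A→Eg (+1); total 2.
Path In→C→Eg (+1); total 3.
Path In→D→Eg (+1); total 4.
Path In→E→Eg (+1); total 5.
No residual In→Eg path; max flow = 5.
Certifying cut of size 5: {In→A, In→C, In→D, In→E, In→Eg}.

5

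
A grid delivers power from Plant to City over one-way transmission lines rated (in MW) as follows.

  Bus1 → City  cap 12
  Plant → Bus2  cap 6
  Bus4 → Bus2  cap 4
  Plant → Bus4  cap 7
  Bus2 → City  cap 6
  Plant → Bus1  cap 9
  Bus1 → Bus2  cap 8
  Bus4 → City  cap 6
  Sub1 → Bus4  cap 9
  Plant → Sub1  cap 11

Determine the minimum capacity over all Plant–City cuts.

Augment Plant→Bus1→City: bottleneck 9, flow now 9.
Augment Plant→Bus4→City: bottleneck 6, flow now 15.
Augment Plant→Bus2→City: bottleneck 6, flow now 21.
No augmenting path remains; maximum flow = 21.
By max-flow min-cut, the minimum cut capacity equals the max flow.
In the residual graph, reachable from Plant: {Plant, Sub1, Bus4, Bus2}.
Min-cut edges: Plant→Bus1 (9), Bus4→City (6), Bus2→City (6); capacity 9 + 6 + 6 = 21.

21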